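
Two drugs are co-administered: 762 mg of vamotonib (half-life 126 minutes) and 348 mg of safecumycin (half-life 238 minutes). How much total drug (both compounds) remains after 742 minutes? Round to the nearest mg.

53 mg

vamotonib: 762 × (1/2)^(742/126) = 762 × (1/2)^5.8889 ≈ 12.859 mg.
safecumycin: 348 × (1/2)^(742/238) = 348 × (1/2)^3.1176 ≈ 40.093 mg.
Total = 12.859 + 40.093 ≈ 52.953 mg.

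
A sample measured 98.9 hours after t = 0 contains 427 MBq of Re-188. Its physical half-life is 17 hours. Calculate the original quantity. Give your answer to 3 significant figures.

24100 MBq

Number of half-lives elapsed: n = 98.9/17 ≈ 5.8176.
A₀ = A × 2^n = 427 × 2^5.8176 = 427 × 56.401 ≈ 24083 MBq.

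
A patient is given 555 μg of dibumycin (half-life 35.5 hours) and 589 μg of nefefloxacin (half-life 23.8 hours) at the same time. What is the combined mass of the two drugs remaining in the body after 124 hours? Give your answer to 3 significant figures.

dibumycin: 555 × (1/2)^(124/35.5) = 555 × (1/2)^3.493 ≈ 49.296 μg.
nefefloxacin: 589 × (1/2)^(124/23.8) = 589 × (1/2)^5.2101 ≈ 15.912 μg.
Total = 49.296 + 15.912 ≈ 65.208 μg.

65.2 μg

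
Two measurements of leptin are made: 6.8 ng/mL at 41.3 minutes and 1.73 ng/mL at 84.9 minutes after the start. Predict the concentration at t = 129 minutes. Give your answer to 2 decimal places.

0.43 ng/mL

Over Δt = 84.9 − 41.3 = 43.6 minutes, the level fell by a factor of 6.8/1.73 ≈ 3.9306.
n = log₂(3.9306) ≈ 1.9748 half-lives, so t½ = 43.6/1.9748 ≈ 22.079 minutes.
From t = 84.9 to t = 129: 1.73 × (1/2)^((129−84.9)/22.079) ≈ 0.43328 ng/mL.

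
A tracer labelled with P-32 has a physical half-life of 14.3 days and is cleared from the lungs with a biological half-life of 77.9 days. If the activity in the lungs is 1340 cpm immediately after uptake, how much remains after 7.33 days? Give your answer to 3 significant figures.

880 cpm

1/t_eff = 1/t_phys + 1/t_biol = 1/14.3 + 1/77.9 = 0.082767 per day.
t_eff = 14.3 × 77.9 / (14.3 + 77.9) ≈ 12.082 days.
Remaining = 1340 × (1/2)^(7.33/12.082) = 1340 × (1/2)^0.60668 ≈ 879.98 cpm.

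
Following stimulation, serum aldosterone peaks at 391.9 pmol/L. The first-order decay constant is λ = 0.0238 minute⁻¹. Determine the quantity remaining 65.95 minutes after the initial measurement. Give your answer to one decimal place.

81.6 pmol/L

t½ = ln 2 / λ = 0.69315 / 0.0238 ≈ 29.124 minutes.
Number of half-lives: n = 65.95/29.124 ≈ 2.2645.
Remaining = 391.9 × (1/2)^2.2645 = 391.9 × 0.20813 ≈ 81.565 pmol/L.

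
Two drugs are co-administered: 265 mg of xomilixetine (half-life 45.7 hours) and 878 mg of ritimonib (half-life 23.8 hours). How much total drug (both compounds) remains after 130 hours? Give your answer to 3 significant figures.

xomilixetine: 265 × (1/2)^(130/45.7) = 265 × (1/2)^2.8446 ≈ 36.891 mg.
ritimonib: 878 × (1/2)^(130/23.8) = 878 × (1/2)^5.4622 ≈ 19.917 mg.
Total = 36.891 + 19.917 ≈ 56.808 mg.

56.8 mg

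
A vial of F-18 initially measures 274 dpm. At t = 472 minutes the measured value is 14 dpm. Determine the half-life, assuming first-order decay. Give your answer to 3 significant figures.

A/A₀ = 14/274 ≈ 0.051095.
n = log₂(19.571) ≈ 4.2907 half-lives elapsed in 472 minutes.
t½ = 472/4.2907 ≈ 110.01 minutes.

110 minutes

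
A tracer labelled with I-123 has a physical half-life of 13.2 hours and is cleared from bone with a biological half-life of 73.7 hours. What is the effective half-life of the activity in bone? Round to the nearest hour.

1/t_eff = 1/t_phys + 1/t_biol = 1/13.2 + 1/73.7 = 0.089326 per hour.
t_eff = 13.2 × 73.7 / (13.2 + 73.7) ≈ 11.195 hours.

11 hours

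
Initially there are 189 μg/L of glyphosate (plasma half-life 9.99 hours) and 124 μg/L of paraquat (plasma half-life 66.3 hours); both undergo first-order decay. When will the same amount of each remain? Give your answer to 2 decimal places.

7.15 hours

Set 189·(1/2)^(t/9.99) = 124·(1/2)^(t/66.3).
Taking log₂: log₂(189/124) = t·(1/9.99 − 1/66.3).
log₂(1.5242) = 0.60805; 1/9.99 − 1/66.3 = 0.085017.
t = 0.60805 / 0.085017 ≈ 7.152 hours.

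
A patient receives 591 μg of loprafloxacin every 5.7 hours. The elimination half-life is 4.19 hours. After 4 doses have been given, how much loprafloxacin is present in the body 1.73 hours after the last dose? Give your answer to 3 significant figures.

The 4 doses were given 18.83, 13.13, 7.43, 1.73 hours ago.
Total = 591·(1/2)^(18.83/4.19) + 591·(1/2)^(13.13/4.19) + 591·(1/2)^(7.43/4.19) + 591·(1/2)^(1.73/4.19)
      = 26.227 + 67.339 + 172.89 + 443.91 ≈ 710.37 μg.

710 μg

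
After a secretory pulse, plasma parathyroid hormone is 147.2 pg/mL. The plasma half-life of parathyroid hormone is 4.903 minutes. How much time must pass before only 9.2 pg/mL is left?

9.2/147.2 = 1/16, so 4 half-lives have elapsed.
t = 4 × 4.903 = 19.612 minutes.

19.612 minutes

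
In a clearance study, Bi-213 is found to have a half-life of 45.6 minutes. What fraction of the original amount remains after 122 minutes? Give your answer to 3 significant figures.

n = 122/45.6 ≈ 2.6754 half-lives.
Fraction remaining = (1/2)^2.6754 ≈ 0.15654.

0.157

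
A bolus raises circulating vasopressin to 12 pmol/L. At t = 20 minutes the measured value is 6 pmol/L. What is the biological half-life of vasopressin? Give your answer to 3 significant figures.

20.0 minutes

A/A₀ = 6/12 ≈ 0.5.
n = log₂(2) ≈ 1 half-life elapsed in 20 minutes.
t½ = 20/1 ≈ 20 minutes.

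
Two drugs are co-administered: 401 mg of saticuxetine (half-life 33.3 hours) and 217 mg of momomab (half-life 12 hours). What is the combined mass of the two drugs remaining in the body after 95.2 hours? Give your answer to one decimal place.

56.2 mg

saticuxetine: 401 × (1/2)^(95.2/33.3) = 401 × (1/2)^2.8589 ≈ 55.277 mg.
momomab: 217 × (1/2)^(95.2/12) = 217 × (1/2)^7.9333 ≈ 0.88775 mg.
Total = 55.277 + 0.88775 ≈ 56.164 mg.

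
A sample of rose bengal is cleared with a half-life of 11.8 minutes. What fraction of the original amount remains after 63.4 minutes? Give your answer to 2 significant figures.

n = 63.4/11.8 ≈ 5.3729 half-lives.
Fraction remaining = (1/2)^5.3729 ≈ 0.024132.

0.024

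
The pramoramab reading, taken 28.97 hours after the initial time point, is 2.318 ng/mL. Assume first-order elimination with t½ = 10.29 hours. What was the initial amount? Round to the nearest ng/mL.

Number of half-lives elapsed: n = 28.97/10.29 ≈ 2.8154.
A₀ = A × 2^n = 2.318 × 2^2.8154 = 2.318 × 7.0389 ≈ 16.316 ng/mL.

16 ng/mL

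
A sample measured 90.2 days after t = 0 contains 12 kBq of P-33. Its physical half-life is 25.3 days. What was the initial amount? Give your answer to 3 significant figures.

Number of half-lives elapsed: n = 90.2/25.3 ≈ 3.5652.
A₀ = A × 2^n = 12 × 2^3.5652 = 12 × 11.837 ≈ 142.04 kBq.

142 kBq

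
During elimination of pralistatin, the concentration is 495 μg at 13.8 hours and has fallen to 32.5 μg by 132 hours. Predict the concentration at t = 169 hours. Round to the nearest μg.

Over Δt = 132 − 13.8 = 118.2 hours, the level fell by a factor of 495/32.5 ≈ 15.231.
n = log₂(15.231) ≈ 3.9289 half-lives, so t½ = 118.2/3.9289 ≈ 30.085 hours.
From t = 132 to t = 169: 32.5 × (1/2)^((169−132)/30.085) ≈ 13.857 μg.

14 μg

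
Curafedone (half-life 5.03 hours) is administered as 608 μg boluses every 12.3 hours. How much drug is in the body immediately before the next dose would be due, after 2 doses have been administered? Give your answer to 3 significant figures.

132 μg

The 2 doses were given 24.6, 12.3 hours ago.
Total = 608·(1/2)^(24.6/5.03) + 608·(1/2)^(12.3/5.03)
      = 20.496 + 111.63 ≈ 132.13 μg.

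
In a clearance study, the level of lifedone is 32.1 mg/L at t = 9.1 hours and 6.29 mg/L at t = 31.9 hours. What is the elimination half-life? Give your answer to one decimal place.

Over Δt = 31.9 − 9.1 = 22.8 hours, the level fell by a factor of 32.1/6.29 ≈ 5.1033.
n = log₂(5.1033) ≈ 2.3514 half-lives, so t½ = 22.8/2.3514 ≈ 9.6962 hours.

9.7 hours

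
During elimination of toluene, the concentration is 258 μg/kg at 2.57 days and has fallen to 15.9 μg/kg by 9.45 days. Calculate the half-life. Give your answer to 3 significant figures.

Over Δt = 9.45 − 2.57 = 6.88 days, the level fell by a factor of 258/15.9 ≈ 16.226.
n = log₂(16.226) ≈ 4.0203 half-lives, so t½ = 6.88/4.0203 ≈ 1.7113 days.

1.71 days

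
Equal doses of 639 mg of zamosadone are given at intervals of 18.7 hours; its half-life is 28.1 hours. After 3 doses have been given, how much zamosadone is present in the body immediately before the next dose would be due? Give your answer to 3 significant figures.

817 mg

The 3 doses were given 56.1, 37.4, 18.7 hours ago.
Total = 639·(1/2)^(56.1/28.1) + 639·(1/2)^(37.4/28.1) + 639·(1/2)^(18.7/28.1)
      = 160.14 + 254 + 402.88 ≈ 817.03 mg.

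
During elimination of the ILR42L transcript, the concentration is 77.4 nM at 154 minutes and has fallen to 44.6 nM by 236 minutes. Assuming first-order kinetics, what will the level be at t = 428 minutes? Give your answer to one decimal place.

Over Δt = 236 − 154 = 82 minutes, the level fell by a factor of 77.4/44.6 ≈ 1.7354.
n = log₂(1.7354) ≈ 0.79529 half-lives, so t½ = 82/0.79529 ≈ 103.11 minutes.
From t = 236 to t = 428: 44.6 × (1/2)^((428−236)/103.11) ≈ 12.268 nM.

12.3 nM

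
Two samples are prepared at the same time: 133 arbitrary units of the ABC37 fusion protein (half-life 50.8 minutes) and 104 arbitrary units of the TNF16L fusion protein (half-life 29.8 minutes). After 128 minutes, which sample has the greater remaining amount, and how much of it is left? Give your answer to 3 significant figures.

ABC37 fusion protein: 133 × (1/2)^2.5197 ≈ 23.193 arbitrary units.
TNF16L fusion protein: 104 × (1/2)^4.2953 ≈ 5.2969 arbitrary units.
ABC37 fusion protein has more remaining, at ≈ 23.193 arbitrary units.

ABC37 fusion protein, 23.2 arbitrary units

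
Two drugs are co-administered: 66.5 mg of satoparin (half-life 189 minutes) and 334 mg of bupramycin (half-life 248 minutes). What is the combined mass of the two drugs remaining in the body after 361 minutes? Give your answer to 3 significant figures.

139 mg

satoparin: 66.5 × (1/2)^(361/189) = 66.5 × (1/2)^1.9101 ≈ 17.695 mg.
bupramycin: 334 × (1/2)^(361/248) = 334 × (1/2)^1.4556 ≈ 121.77 mg.
Total = 17.695 + 121.77 ≈ 139.47 mg.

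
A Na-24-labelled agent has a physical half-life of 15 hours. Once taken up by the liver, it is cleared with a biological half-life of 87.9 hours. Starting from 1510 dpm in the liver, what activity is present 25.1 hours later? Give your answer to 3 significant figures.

1/t_eff = 1/t_phys + 1/t_biol = 1/15 + 1/87.9 = 0.078043 per hour.
t_eff = 15 × 87.9 / (15 + 87.9) ≈ 12.813 hours.
Remaining = 1510 × (1/2)^(25.1/12.813) = 1510 × (1/2)^1.9589 ≈ 388.41 dpm.

388 dpm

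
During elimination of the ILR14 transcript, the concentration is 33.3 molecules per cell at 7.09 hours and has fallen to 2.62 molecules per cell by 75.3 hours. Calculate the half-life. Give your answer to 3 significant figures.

18.6 hours

Over Δt = 75.3 − 7.09 = 68.21 hours, the level fell by a factor of 33.3/2.62 ≈ 12.71.
n = log₂(12.71) ≈ 3.6679 half-lives, so t½ = 68.21/3.6679 ≈ 18.597 hours.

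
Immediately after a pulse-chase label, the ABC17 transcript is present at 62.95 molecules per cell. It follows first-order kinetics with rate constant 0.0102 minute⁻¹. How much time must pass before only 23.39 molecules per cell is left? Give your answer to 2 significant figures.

t½ = ln 2 / k = 0.69315 / 0.0102 ≈ 67.956 minutes.
Fraction remaining = 23.39/62.95 ≈ 0.37156.
n = log₂(62.95/23.39) = ln(2.6913)/ln 2 ≈ 1.4283 half-lives.
t = n × t½ = 1.4283 × 67.956 ≈ 97.062 minutes.

97 minutes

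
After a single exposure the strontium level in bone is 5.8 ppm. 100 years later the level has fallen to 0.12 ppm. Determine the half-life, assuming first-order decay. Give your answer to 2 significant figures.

A/A₀ = 0.12/5.8 ≈ 0.02069.
n = log₂(48.333) ≈ 5.5949 half-lives elapsed in 100 years.
t½ = 100/5.5949 ≈ 17.873 years.

18 years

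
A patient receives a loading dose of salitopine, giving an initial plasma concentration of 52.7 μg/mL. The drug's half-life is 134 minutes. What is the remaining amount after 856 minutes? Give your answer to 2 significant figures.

0.63 μg/mL

Number of half-lives: n = 856/134 ≈ 6.3881.
Remaining = 52.7 × (1/2)^6.3881 = 52.7 × 0.01194 ≈ 0.62924 μg/mL.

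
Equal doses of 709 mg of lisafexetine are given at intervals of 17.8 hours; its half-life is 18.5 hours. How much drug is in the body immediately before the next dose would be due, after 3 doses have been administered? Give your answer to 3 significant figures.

The 3 doses were given 53.4, 35.6, 17.8 hours ago.
Total = 709·(1/2)^(53.4/18.5) + 709·(1/2)^(35.6/18.5) + 709·(1/2)^(17.8/18.5)
      = 95.88 + 186.8 + 363.92 ≈ 646.6 mg.

647 mg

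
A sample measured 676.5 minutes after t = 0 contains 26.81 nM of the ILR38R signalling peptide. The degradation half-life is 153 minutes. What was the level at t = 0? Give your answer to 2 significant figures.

Number of half-lives elapsed: n = 676.5/153 ≈ 4.4216.
A₀ = A × 2^n = 26.81 × 2^4.4216 = 26.81 × 21.43 ≈ 574.54 nM.

570 nM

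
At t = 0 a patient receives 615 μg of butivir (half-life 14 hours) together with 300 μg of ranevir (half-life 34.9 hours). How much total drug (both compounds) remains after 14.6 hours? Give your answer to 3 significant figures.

butivir: 615 × (1/2)^(14.6/14) = 615 × (1/2)^1.0429 ≈ 298.5 μg.
ranevir: 300 × (1/2)^(14.6/34.9) = 300 × (1/2)^0.41834 ≈ 224.49 μg.
Total = 298.5 + 224.49 ≈ 522.99 μg.

523 μg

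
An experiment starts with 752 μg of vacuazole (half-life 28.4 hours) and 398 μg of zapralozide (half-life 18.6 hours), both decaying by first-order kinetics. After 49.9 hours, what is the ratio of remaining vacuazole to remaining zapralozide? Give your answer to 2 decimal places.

3.59

vacuazole: 752 × (1/2)^(49.9/28.4) = 752 × (1/2)^1.757 ≈ 222.48 μg.
zapralozide: 398 × (1/2)^(49.9/18.6) = 398 × (1/2)^2.6828 ≈ 61.984 μg.
Ratio ≈ 222.48 / 61.984 ≈ 3.5893.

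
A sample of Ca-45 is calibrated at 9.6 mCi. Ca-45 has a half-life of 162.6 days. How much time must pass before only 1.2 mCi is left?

487.8 days

1.2/9.6 = 1/8, so 3 half-lives have elapsed.
t = 3 × 162.6 = 487.8 days.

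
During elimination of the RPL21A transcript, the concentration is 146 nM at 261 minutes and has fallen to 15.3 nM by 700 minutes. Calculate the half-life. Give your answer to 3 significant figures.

Over Δt = 700 − 261 = 439 minutes, the level fell by a factor of 146/15.3 ≈ 9.5425.
n = log₂(9.5425) ≈ 3.2544 half-lives, so t½ = 439/3.2544 ≈ 134.9 minutes.

135 minutes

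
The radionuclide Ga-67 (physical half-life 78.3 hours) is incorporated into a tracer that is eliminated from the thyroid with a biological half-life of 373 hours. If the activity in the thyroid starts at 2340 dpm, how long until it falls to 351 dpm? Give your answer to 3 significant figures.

177 hours

1/t_eff = 1/t_phys + 1/t_biol = 1/78.3 + 1/373 = 0.015452 per hour.
t_eff = 78.3 × 373 / (78.3 + 373) ≈ 64.715 hours.
n = log₂(2340/351) ≈ 2.737; t = 2.737 × 64.715 ≈ 177.12 hours.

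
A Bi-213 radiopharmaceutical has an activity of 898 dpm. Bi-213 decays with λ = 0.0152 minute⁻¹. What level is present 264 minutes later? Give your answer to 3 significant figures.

16.2 dpm

t½ = ln 2 / λ = 0.69315 / 0.0152 ≈ 45.602 minutes.
Number of half-lives: n = 264/45.602 ≈ 5.7892.
Remaining = 898 × (1/2)^5.7892 = 898 × 0.018083 ≈ 16.238 dpm.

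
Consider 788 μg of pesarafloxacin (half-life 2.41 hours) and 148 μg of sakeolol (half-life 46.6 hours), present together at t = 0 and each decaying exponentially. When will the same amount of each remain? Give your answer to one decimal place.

6.1 hours

Set 788·(1/2)^(t/2.41) = 148·(1/2)^(t/46.6).
Taking log₂: log₂(788/148) = t·(1/2.41 − 1/46.6).
log₂(5.3243) = 2.4126; 1/2.41 − 1/46.6 = 0.39348.
t = 2.4126 / 0.39348 ≈ 6.1315 hours.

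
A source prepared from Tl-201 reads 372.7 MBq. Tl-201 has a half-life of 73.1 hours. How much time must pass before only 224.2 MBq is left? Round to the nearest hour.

Fraction remaining = 224.2/372.7 ≈ 0.60156.
n = log₂(372.7/224.2) = ln(1.6624)/ln 2 ≈ 0.73323 half-lives.
t = n × t½ = 0.73323 × 73.1 ≈ 53.599 hours.

54 hours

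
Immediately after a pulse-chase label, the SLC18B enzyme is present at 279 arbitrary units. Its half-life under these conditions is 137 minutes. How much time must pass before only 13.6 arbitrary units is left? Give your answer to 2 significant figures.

Fraction remaining = 13.6/279 ≈ 0.048746.
n = log₂(279/13.6) = ln(20.515)/ln 2 ≈ 4.3586 half-lives.
t = n × t½ = 4.3586 × 137 ≈ 597.13 minutes.

600 minutes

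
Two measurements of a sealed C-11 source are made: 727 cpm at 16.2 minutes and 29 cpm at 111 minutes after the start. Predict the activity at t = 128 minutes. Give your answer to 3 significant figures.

Over Δt = 111 − 16.2 = 94.8 minutes, the level fell by a factor of 727/29 ≈ 25.069.
n = log₂(25.069) ≈ 4.6478 half-lives, so t½ = 94.8/4.6478 ≈ 20.397 minutes.
From t = 111 to t = 128: 29 × (1/2)^((128−111)/20.397) ≈ 16.274 cpm.

16.3 cpm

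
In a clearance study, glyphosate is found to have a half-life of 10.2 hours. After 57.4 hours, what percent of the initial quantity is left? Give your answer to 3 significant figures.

2.02%

n = 57.4/10.2 ≈ 5.6275 half-lives.
Fraction remaining = (1/2)^5.6275 ≈ 0.020229, i.e. 2.0229%.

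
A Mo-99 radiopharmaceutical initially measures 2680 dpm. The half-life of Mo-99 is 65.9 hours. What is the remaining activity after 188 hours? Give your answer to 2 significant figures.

370 dpm

Number of half-lives: n = 188/65.9 ≈ 2.8528.
Remaining = 2680 × (1/2)^2.8528 = 2680 × 0.13843 ≈ 370.98 dpm.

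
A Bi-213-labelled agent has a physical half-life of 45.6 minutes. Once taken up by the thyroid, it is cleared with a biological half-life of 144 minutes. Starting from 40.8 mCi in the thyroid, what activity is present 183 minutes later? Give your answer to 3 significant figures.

1/t_eff = 1/t_phys + 1/t_biol = 1/45.6 + 1/144 = 0.028874 per minute.
t_eff = 45.6 × 144 / (45.6 + 144) ≈ 34.633 minutes.
Remaining = 40.8 × (1/2)^(183/34.633) = 40.8 × (1/2)^5.284 ≈ 1.0472 mCi.

1.05 mCi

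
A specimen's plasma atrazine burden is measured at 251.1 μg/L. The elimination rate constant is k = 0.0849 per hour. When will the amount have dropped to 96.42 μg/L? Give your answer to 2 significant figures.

t½ = ln 2 / k = 0.69315 / 0.0849 ≈ 8.1643 hours.
Fraction remaining = 96.42/251.1 ≈ 0.38399.
n = log₂(251.1/96.42) = ln(2.6042)/ln 2 ≈ 1.3809 half-lives.
t = n × t½ = 1.3809 × 8.1643 ≈ 11.274 hours.

11 hours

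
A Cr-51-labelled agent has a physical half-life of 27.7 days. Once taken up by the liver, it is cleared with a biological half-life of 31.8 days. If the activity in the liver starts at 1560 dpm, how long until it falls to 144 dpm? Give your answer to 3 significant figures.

50.9 days

1/t_eff = 1/t_phys + 1/t_biol = 1/27.7 + 1/31.8 = 0.067548 per day.
t_eff = 27.7 × 31.8 / (27.7 + 31.8) ≈ 14.804 days.
n = log₂(1560/144) ≈ 3.4374; t = 3.4374 × 14.804 ≈ 50.889 days.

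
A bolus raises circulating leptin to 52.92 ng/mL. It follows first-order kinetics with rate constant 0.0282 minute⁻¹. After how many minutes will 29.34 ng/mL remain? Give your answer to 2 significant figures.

t½ = ln 2 / λ = 0.69315 / 0.0282 ≈ 24.58 minutes.
Fraction remaining = 29.34/52.92 ≈ 0.55442.
n = log₂(52.92/29.34) = ln(1.8037)/ln 2 ≈ 0.85094 half-lives.
t = n × t½ = 0.85094 × 24.58 ≈ 20.916 minutes.

21 minutes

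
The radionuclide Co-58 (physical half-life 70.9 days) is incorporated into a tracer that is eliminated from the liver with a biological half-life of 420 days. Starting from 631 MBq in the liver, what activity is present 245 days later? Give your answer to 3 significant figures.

38.4 MBq

1/t_eff = 1/t_phys + 1/t_biol = 1/70.9 + 1/420 = 0.016485 per day.
t_eff = 70.9 × 420 / (70.9 + 420) ≈ 60.66 days.
Remaining = 631 × (1/2)^(245/60.66) = 631 × (1/2)^4.0389 ≈ 38.388 MBq.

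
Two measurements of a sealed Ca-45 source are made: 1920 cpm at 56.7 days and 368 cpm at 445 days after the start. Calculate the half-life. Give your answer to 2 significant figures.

Over Δt = 445 − 56.7 = 388.3 days, the level fell by a factor of 1920/368 ≈ 5.2174.
n = log₂(5.2174) ≈ 2.3833 half-lives, so t½ = 388.3/2.3833 ≈ 162.92 days.

160 days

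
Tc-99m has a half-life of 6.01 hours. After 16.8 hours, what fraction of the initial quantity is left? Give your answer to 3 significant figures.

0.144

n = 16.8/6.01 ≈ 2.7953 half-lives.
Fraction remaining = (1/2)^2.7953 ≈ 0.14405.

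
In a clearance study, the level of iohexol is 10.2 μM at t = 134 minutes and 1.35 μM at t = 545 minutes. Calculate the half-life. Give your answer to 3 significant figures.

Over Δt = 545 − 134 = 411 minutes, the level fell by a factor of 10.2/1.35 ≈ 7.5556.
n = log₂(7.5556) ≈ 2.9175 half-lives, so t½ = 411/2.9175 ≈ 140.87 minutes.

141 minutes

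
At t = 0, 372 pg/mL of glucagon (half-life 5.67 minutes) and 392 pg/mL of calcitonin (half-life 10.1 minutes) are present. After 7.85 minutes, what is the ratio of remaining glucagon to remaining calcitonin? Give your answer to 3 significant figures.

glucagon: 372 × (1/2)^(7.85/5.67) = 372 × (1/2)^1.3845 ≈ 142.49 pg/mL.
calcitonin: 392 × (1/2)^(7.85/10.1) = 392 × (1/2)^0.77723 ≈ 228.73 pg/mL.
Ratio ≈ 142.49 / 228.73 ≈ 0.62295.

0.623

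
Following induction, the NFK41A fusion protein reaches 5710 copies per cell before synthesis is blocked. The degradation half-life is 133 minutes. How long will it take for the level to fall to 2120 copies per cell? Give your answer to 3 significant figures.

Fraction remaining = 2120/5710 ≈ 0.37128.
n = log₂(5710/2120) = ln(2.6934)/ln 2 ≈ 1.4294 half-lives.
t = n × t½ = 1.4294 × 133 ≈ 190.11 minutes.

190 minutes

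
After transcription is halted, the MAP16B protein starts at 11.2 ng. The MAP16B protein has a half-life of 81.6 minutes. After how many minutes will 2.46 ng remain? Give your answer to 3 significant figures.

178 minutes

Fraction remaining = 2.46/11.2 ≈ 0.21964.
n = log₂(11.2/2.46) = ln(4.5528)/ln 2 ≈ 2.1868 half-lives.
t = n × t½ = 2.1868 × 81.6 ≈ 178.44 minutes.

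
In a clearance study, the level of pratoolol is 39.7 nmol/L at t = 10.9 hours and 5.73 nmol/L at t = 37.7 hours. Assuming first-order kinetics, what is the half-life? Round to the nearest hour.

Over Δt = 37.7 − 10.9 = 26.8 hours, the level fell by a factor of 39.7/5.73 ≈ 6.9284.
n = log₂(6.9284) ≈ 2.7925 half-lives, so t½ = 26.8/2.7925 ≈ 9.597 hours.

10 hours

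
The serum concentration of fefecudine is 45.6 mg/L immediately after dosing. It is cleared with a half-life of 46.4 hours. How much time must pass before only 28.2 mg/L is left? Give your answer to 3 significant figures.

Fraction remaining = 28.2/45.6 ≈ 0.61842.
n = log₂(45.6/28.2) = ln(1.617)/ln 2 ≈ 0.69334 half-lives.
t = n × t½ = 0.69334 × 46.4 ≈ 32.171 hours.

32.2 hours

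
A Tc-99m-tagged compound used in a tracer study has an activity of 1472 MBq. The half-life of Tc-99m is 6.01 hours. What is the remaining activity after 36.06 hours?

23 MBq

Elapsed time is 6 half-lives (36.06/6.01).
Each half-life halves the amount: 1472 × (1/2)^6 = 1472/64 = 23 MBq.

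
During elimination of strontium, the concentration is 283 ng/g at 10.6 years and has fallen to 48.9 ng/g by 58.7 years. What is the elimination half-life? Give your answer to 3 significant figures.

19.0 years

Over Δt = 58.7 − 10.6 = 48.1 years, the level fell by a factor of 283/48.9 ≈ 5.7873.
n = log₂(5.7873) ≈ 2.5329 half-lives, so t½ = 48.1/2.5329 ≈ 18.99 years.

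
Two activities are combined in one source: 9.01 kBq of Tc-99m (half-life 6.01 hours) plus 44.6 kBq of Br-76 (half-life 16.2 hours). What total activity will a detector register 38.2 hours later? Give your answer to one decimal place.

Tc-99m: 9.01 × (1/2)^(38.2/6.01) = 9.01 × (1/2)^6.3561 ≈ 0.10999 kBq.
Br-76: 44.6 × (1/2)^(38.2/16.2) = 44.6 × (1/2)^2.358 ≈ 8.6996 kBq.
Total = 0.10999 + 8.6996 ≈ 8.8096 kBq.

8.8 kBq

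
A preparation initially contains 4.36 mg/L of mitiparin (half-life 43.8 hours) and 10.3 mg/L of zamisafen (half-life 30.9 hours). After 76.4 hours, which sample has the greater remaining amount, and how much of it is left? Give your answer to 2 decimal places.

zamisafen, 1.86 mg/L

mitiparin: 4.36 × (1/2)^1.7443 ≈ 1.3014 mg/L.
zamisafen: 10.3 × (1/2)^2.4725 ≈ 1.8559 mg/L.
Zamisafen has more remaining, at ≈ 1.8559 mg/L.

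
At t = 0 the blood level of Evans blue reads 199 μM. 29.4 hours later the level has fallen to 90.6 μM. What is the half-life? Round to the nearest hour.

26 hours

A/A₀ = 90.6/199 ≈ 0.45528.
n = log₂(2.1965) ≈ 1.1352 half-lives elapsed in 29.4 hours.
t½ = 29.4/1.1352 ≈ 25.899 hours.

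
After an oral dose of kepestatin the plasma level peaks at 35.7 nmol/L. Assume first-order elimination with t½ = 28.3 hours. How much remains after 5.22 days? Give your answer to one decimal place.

1.7 nmol/L

Convert the elapsed time: 5.22 days = 125.28 hours.
Number of half-lives: n = 125.28/28.3 ≈ 4.4269.
Remaining = 35.7 × (1/2)^4.4269 = 35.7 × 0.046493 ≈ 1.6598 nmol/L.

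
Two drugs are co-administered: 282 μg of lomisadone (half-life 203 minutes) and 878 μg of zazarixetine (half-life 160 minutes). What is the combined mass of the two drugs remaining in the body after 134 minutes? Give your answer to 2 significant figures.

lomisadone: 282 × (1/2)^(134/203) = 282 × (1/2)^0.6601 ≈ 178.46 μg.
zazarixetine: 878 × (1/2)^(134/160) = 878 × (1/2)^0.8375 ≈ 491.34 μg.
Total = 178.46 + 491.34 ≈ 669.8 μg.

670 μg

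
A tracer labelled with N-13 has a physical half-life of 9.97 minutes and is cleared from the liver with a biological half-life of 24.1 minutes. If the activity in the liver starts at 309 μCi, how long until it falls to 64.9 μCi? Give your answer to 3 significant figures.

15.9 minutes

1/t_eff = 1/t_phys + 1/t_biol = 1/9.97 + 1/24.1 = 0.14179 per minute.
t_eff = 9.97 × 24.1 / (9.97 + 24.1) ≈ 7.0525 minutes.
n = log₂(309/64.9) ≈ 2.2513; t = 2.2513 × 7.0525 ≈ 15.877 minutes.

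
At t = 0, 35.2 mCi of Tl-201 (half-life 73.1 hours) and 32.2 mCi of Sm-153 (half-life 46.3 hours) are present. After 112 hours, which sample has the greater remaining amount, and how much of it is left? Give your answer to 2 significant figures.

Tl-201: 35.2 × (1/2)^1.5321 ≈ 12.171 mCi.
Sm-153: 32.2 × (1/2)^2.419 ≈ 6.0209 mCi.
Tl-201 has more remaining, at ≈ 12.171 mCi.

Tl-201, 12 mCi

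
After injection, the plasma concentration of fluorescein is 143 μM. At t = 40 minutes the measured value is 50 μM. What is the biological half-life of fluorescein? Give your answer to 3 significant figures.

A/A₀ = 50/143 ≈ 0.34965.
n = log₂(2.86) ≈ 1.516 half-lives elapsed in 40 minutes.
t½ = 40/1.516 ≈ 26.385 minutes.

26.4 minutes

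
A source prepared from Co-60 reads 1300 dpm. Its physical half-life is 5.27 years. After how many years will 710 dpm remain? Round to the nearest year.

Fraction remaining = 710/1300 ≈ 0.54615.
n = log₂(1300/710) = ln(1.831)/ln 2 ≈ 0.87262 half-lives.
t = n × t½ = 0.87262 × 5.27 ≈ 4.5987 years.

5 years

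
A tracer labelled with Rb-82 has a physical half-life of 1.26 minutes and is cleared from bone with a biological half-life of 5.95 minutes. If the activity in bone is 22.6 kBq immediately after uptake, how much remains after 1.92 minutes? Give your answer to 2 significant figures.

6.3 kBq

1/t_eff = 1/t_phys + 1/t_biol = 1/1.26 + 1/5.95 = 0.96172 per minute.
t_eff = 1.26 × 5.95 / (1.26 + 5.95) ≈ 1.0398 minutes.
Remaining = 22.6 × (1/2)^(1.92/1.0398) = 22.6 × (1/2)^1.8465 ≈ 6.2843 kBq.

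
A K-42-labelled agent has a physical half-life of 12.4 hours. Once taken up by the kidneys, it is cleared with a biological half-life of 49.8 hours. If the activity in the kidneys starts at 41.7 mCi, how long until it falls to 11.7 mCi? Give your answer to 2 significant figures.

1/t_eff = 1/t_phys + 1/t_biol = 1/12.4 + 1/49.8 = 0.10073 per hour.
t_eff = 12.4 × 49.8 / (12.4 + 49.8) ≈ 9.928 hours.
n = log₂(41.7/11.7) ≈ 1.8335; t = 1.8335 × 9.928 ≈ 18.203 hours.

18 hours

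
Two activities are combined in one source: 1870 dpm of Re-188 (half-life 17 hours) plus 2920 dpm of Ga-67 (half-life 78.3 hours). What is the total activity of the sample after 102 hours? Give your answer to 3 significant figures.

1210 dpm

Re-188: 1870 × (1/2)^(102/17) = 1870 × (1/2)^6 ≈ 29.219 dpm.
Ga-67: 2920 × (1/2)^(102/78.3) = 2920 × (1/2)^1.3027 ≈ 1183.7 dpm.
Total = 29.219 + 1183.7 ≈ 1212.9 dpm.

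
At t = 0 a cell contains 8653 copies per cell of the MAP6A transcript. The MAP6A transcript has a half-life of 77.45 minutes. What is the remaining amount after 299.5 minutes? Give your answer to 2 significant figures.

Number of half-lives: n = 299.5/77.45 ≈ 3.867.
Remaining = 8653 × (1/2)^3.867 = 8653 × 0.068535 ≈ 593.04 copies per cell.

590 copies per cell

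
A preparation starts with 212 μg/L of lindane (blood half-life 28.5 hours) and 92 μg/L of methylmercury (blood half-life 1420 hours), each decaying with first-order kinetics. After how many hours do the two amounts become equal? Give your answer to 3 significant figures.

Set 212·(1/2)^(t/28.5) = 92·(1/2)^(t/1420).
Taking log₂: log₂(212/92) = t·(1/28.5 − 1/1420).
log₂(2.3043) = 1.2044; 1/28.5 − 1/1420 = 0.034383.
t = 1.2044 / 0.034383 ≈ 35.027 hours.

35.0 hours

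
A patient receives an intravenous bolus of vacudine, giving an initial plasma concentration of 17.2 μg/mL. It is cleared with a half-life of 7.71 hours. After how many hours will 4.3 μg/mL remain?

15.42 hours

4.3/17.2 = 1/4, so 2 half-lives have elapsed.
t = 2 × 7.71 = 15.42 hours.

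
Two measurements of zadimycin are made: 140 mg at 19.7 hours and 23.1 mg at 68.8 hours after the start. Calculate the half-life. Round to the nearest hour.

Over Δt = 68.8 − 19.7 = 49.1 hours, the level fell by a factor of 140/23.1 ≈ 6.0606.
n = log₂(6.0606) ≈ 2.5995 half-lives, so t½ = 49.1/2.5995 ≈ 18.889 hours.

19 hours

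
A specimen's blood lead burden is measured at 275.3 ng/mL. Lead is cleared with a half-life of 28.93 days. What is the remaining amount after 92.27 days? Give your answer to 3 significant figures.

Number of half-lives: n = 92.27/28.93 ≈ 3.1894.
Remaining = 275.3 × (1/2)^3.1894 = 275.3 × 0.10962 ≈ 30.178 ng/mL.

30.2 ng/mL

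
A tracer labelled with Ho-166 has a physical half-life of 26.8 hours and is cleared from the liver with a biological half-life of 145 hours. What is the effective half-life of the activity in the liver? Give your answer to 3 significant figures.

1/t_eff = 1/t_phys + 1/t_biol = 1/26.8 + 1/145 = 0.04421 per hour.
t_eff = 26.8 × 145 / (26.8 + 145) ≈ 22.619 hours.

22.6 hours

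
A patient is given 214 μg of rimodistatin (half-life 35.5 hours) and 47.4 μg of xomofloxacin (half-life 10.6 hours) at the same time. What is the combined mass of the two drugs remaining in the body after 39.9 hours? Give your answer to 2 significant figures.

rimodistatin: 214 × (1/2)^(39.9/35.5) = 214 × (1/2)^1.1239 ≈ 98.191 μg.
xomofloxacin: 47.4 × (1/2)^(39.9/10.6) = 47.4 × (1/2)^3.7642 ≈ 3.4886 μg.
Total = 98.191 + 3.4886 ≈ 101.68 μg.

100 μg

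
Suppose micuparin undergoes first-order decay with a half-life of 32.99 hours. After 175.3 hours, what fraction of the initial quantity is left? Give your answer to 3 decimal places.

0.025

n = 175.3/32.99 ≈ 5.3137 half-lives.
Fraction remaining = (1/2)^5.3137 ≈ 0.025142.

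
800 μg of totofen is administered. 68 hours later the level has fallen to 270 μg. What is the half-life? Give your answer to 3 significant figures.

43.4 hours

A/A₀ = 270/800 ≈ 0.3375.
n = log₂(2.963) ≈ 1.567 half-lives elapsed in 68 hours.
t½ = 68/1.567 ≈ 43.394 hours.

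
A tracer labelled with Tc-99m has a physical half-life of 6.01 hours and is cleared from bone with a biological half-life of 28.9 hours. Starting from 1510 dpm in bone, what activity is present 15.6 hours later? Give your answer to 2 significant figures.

1/t_eff = 1/t_phys + 1/t_biol = 1/6.01 + 1/28.9 = 0.20099 per hour.
t_eff = 6.01 × 28.9 / (6.01 + 28.9) ≈ 4.9753 hours.
Remaining = 1510 × (1/2)^(15.6/4.9753) = 1510 × (1/2)^3.1355 ≈ 171.83 dpm.

170 dpm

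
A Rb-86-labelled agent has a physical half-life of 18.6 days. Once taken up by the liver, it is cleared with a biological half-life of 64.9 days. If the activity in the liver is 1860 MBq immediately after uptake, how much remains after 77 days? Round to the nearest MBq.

46 MBq

1/t_eff = 1/t_phys + 1/t_biol = 1/18.6 + 1/64.9 = 0.069172 per day.
t_eff = 18.6 × 64.9 / (18.6 + 64.9) ≈ 14.457 days.
Remaining = 1860 × (1/2)^(77/14.457) = 1860 × (1/2)^5.3262 ≈ 46.362 MBq.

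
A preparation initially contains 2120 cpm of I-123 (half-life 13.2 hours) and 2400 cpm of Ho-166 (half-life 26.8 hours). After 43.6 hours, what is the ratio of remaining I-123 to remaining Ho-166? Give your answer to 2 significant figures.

I-123: 2120 × (1/2)^(43.6/13.2) = 2120 × (1/2)^3.303 ≈ 214.8 cpm.
Ho-166: 2400 × (1/2)^(43.6/26.8) = 2400 × (1/2)^1.6269 ≈ 777.1 cpm.
Ratio ≈ 214.8 / 777.1 ≈ 0.27641.

0.28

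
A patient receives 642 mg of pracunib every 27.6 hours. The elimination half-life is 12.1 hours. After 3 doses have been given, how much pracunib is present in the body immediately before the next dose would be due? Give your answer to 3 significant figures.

165 mg

The 3 doses were given 82.8, 55.2, 27.6 hours ago.
Total = 642·(1/2)^(82.8/12.1) + 642·(1/2)^(55.2/12.1) + 642·(1/2)^(27.6/12.1)
      = 5.5923 + 27.179 + 132.1 ≈ 164.87 mg.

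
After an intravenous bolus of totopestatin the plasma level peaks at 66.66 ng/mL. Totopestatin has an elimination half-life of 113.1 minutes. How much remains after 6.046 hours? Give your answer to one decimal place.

7.2 ng/mL

Convert the elapsed time: 6.046 hours = 362.76 minutes.
Number of half-lives: n = 362.76/113.1 ≈ 3.2074.
Remaining = 66.66 × (1/2)^3.2074 = 66.66 × 0.10826 ≈ 7.2166 ng/mL.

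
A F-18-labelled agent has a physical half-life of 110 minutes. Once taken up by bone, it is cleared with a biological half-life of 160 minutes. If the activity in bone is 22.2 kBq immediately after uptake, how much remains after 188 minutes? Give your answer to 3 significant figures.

3.01 kBq

1/t_eff = 1/t_phys + 1/t_biol = 1/110 + 1/160 = 0.015341 per minute.
t_eff = 110 × 160 / (110 + 160) ≈ 65.185 minutes.
Remaining = 22.2 × (1/2)^(188/65.185) = 22.2 × (1/2)^2.8841 ≈ 3.0072 kBq.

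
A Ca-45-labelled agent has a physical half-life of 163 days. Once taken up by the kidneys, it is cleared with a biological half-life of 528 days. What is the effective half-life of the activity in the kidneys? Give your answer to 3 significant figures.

1/t_eff = 1/t_phys + 1/t_biol = 1/163 + 1/528 = 0.0080289 per day.
t_eff = 163 × 528 / (163 + 528) ≈ 124.55 days.

125 days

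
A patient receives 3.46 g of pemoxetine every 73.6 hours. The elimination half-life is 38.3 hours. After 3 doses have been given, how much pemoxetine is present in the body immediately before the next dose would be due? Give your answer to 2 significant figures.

1.2 g

The 3 doses were given 220.8, 147.2, 73.6 hours ago.
Total = 3.46·(1/2)^(220.8/38.3) + 3.46·(1/2)^(147.2/38.3) + 3.46·(1/2)^(73.6/38.3)
      = 0.063626 + 0.24105 + 0.91326 ≈ 1.2179 g.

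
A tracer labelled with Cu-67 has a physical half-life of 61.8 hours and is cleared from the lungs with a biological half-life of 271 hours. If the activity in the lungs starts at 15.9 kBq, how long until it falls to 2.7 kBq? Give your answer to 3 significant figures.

1/t_eff = 1/t_phys + 1/t_biol = 1/61.8 + 1/271 = 0.019871 per hour.
t_eff = 61.8 × 271 / (61.8 + 271) ≈ 50.324 hours.
n = log₂(15.9/2.7) ≈ 2.558; t = 2.558 × 50.324 ≈ 128.73 hours.

129 hours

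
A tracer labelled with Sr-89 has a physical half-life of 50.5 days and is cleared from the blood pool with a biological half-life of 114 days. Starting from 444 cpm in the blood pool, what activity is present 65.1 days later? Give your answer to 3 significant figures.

1/t_eff = 1/t_phys + 1/t_biol = 1/50.5 + 1/114 = 0.028574 per day.
t_eff = 50.5 × 114 / (50.5 + 114) ≈ 34.997 days.
Remaining = 444 × (1/2)^(65.1/34.997) = 444 × (1/2)^1.8602 ≈ 122.3 cpm.

122 cpm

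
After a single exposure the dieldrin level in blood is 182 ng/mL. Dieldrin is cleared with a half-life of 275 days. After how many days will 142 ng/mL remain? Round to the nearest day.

98 days

Fraction remaining = 142/182 ≈ 0.78022.
n = log₂(182/142) = ln(1.2817)/ln 2 ≈ 0.35805 half-lives.
t = n × t½ = 0.35805 × 275 ≈ 98.463 days.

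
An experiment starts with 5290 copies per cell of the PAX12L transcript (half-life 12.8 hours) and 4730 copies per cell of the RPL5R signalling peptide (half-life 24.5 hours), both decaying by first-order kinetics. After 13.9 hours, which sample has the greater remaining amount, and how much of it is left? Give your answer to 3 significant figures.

RPL5R signalling peptide, 3190 copies per cell

PAX12L transcript: 5290 × (1/2)^1.0859 ≈ 2492 copies per cell.
RPL5R signalling peptide: 4730 × (1/2)^0.56735 ≈ 3192.1 copies per cell.
RPL5R signalling peptide has more remaining, at ≈ 3192.1 copies per cell.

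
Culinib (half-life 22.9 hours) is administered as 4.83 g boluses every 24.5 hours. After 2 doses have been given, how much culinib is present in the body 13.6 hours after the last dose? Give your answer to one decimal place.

4.7 g

The 2 doses were given 38.1, 13.6 hours ago.
Total = 4.83·(1/2)^(38.1/22.9) + 4.83·(1/2)^(13.6/22.9)
      = 1.5244 + 3.2001 ≈ 4.7246 g.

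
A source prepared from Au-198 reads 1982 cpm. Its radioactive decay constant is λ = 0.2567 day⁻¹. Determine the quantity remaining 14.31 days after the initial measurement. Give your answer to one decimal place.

50.3 cpm

t½ = ln 2 / λ = 0.69315 / 0.2567 ≈ 2.7002 days.
Number of half-lives: n = 14.31/2.7002 ≈ 5.2996.
Remaining = 1982 × (1/2)^5.2996 = 1982 × 0.025391 ≈ 50.324 cpm.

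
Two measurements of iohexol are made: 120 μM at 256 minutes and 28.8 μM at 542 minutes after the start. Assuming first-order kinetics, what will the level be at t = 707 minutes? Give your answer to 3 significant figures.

12.6 μM

Over Δt = 542 − 256 = 286 minutes, the level fell by a factor of 120/28.8 ≈ 4.1667.
n = log₂(4.1667) ≈ 2.0589 half-lives, so t½ = 286/2.0589 ≈ 138.91 minutes.
From t = 542 to t = 707: 28.8 × (1/2)^((707−542)/138.91) ≈ 12.642 μM.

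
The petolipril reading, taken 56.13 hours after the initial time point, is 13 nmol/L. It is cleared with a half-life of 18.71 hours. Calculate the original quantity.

104 nmol/L

Number of half-lives elapsed: n = 56.13/18.71 ≈ 3.
A₀ = A × 2^n = 13 × 2^3 = 13 × 8 ≈ 104 nmol/L.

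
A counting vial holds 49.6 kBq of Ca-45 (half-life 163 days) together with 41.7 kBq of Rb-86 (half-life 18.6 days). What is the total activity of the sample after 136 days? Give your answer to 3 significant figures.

Ca-45: 49.6 × (1/2)^(136/163) = 49.6 × (1/2)^0.83436 ≈ 27.817 kBq.
Rb-86: 41.7 × (1/2)^(136/18.6) = 41.7 × (1/2)^7.3118 ≈ 0.26246 kBq.
Total = 27.817 + 0.26246 ≈ 28.08 kBq.

28.1 kBq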